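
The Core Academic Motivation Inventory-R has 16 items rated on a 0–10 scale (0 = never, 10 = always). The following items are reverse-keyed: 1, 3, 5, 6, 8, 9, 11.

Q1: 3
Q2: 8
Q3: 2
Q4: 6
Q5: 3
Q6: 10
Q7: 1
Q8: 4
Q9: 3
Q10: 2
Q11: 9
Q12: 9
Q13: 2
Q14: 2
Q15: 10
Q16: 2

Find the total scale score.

78

Raw sum = 76. Reverse-keyed items: 1, 3, 5, 6, 8, 9, 11; their raw sum = 34.
Each reversal replaces raw with 10 − raw, changing the total by 10 − 2·raw per item.
Total = 76 + 7·10 − 2·34 = 76 + 70 − 68 = 78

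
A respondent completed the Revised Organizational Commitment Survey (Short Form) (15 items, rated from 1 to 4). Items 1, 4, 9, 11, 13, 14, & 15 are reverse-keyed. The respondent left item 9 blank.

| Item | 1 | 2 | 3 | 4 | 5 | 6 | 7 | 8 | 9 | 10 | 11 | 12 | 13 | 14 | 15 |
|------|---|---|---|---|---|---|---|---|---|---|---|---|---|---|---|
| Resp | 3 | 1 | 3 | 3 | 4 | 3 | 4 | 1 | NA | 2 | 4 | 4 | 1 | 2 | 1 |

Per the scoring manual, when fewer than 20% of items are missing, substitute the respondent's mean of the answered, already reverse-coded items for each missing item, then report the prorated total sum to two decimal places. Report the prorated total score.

40.71

Reverse-coded (reverse-coded value = 5 − response):
  item 1: 5 − 3 = 2
  item 4: 5 − 3 = 2
  item 11: 5 − 4 = 1
  item 13: 5 − 1 = 4
  item 14: 5 − 2 = 3
  item 15: 5 − 1 = 4
Completed scored items (14 of 15): 2, 1, 3, 2, 4, 3, 4, 1, 2, 1, 4, 4, 3, 4; sum = 38.
Person mean = 38 / 14 ≈ 2.7143
Prorated total = (38 / 14) × 15 = 40.71 (to 2 dp)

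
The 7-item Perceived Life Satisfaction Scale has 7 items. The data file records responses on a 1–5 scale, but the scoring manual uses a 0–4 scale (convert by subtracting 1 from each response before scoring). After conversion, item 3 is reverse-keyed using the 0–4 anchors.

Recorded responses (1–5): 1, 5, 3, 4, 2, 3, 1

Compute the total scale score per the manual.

12

Convert to 0–4: 0, 4, 2, 3, 1, 2, 0
Reverse-coded (reverse-coded value = 4 − response):
  item 3: 4 − 2 = 2
Scored: 0, 4, 2, 3, 1, 2, 0
Total = 12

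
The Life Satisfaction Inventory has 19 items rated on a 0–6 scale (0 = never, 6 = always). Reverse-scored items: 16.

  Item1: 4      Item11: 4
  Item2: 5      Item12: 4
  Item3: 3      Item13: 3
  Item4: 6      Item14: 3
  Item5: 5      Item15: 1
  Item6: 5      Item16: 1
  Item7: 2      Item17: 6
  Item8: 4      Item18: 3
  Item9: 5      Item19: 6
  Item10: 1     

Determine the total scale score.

Reverse-scored items use 6 − raw:
  item 16: 6 − 1 = 5
Scored items: 4, 5, 3, 6, 5, 5, 2, 4, 5, 1, 4, 4, 3, 3, 1, 5, 6, 3, 6
Total = 4 + 5 + 3 + 6 + 5 + 5 + 2 + 4 + 5 + 1 + 4 + 4 + 3 + 3 + 1 + 5 + 6 + 3 + 6 = 75

75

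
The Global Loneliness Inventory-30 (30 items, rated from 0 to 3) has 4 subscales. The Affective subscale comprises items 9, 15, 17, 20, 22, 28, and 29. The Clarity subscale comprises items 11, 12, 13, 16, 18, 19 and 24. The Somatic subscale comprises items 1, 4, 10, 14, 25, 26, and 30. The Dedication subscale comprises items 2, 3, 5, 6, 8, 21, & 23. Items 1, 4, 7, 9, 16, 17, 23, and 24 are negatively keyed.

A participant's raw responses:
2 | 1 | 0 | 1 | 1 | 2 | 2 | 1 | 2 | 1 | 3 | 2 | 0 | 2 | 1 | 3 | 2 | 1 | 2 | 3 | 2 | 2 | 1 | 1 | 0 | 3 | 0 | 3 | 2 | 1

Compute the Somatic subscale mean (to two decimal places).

Somatic items: 1, 4, 10, 14, 25, 26, 30.
Of these, items 1 & 4 are negatively keyed; on a 0–3 scale, reversed = 3 − raw.
  item 1: 3 − 2 = 1
  item 4: 3 − 1 = 2
  item 10: 1
  item 14: 2
  item 25: 0
  item 26: 3
  item 30: 1
Sum = 1 + 2 + 1 + 2 + 0 + 3 + 1 = 10
Mean = 10 / 7 = 1.43

1.43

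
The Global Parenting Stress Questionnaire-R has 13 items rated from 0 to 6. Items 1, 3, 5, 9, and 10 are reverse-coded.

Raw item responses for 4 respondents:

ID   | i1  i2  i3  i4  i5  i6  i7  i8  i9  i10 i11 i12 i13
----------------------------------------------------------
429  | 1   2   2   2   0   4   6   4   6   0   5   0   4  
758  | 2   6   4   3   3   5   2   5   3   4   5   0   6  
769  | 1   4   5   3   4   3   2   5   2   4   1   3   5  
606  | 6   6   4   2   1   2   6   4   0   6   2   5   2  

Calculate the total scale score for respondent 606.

42

Respondent 606 raw: 6, 6, 4, 2, 1, 2, 6, 4, 0, 6, 2, 5, 2.
Reverse-coded (reverse-coded value = 6 − response):
  item 1: 6 − 6 = 0
  item 2: 6
  item 3: 6 − 4 = 2
  item 4: 2
  item 5: 6 − 1 = 5
  item 6: 2
  item 7: 6
  item 8: 4
  item 9: 6 − 0 = 6
  item 10: 6 − 6 = 0
  item 11: 2
  item 12: 5
  item 13: 2
Sum = 0 + 6 + 2 + 2 + 5 + 2 + 6 + 4 + 6 + 0 + 2 + 5 + 2 = 42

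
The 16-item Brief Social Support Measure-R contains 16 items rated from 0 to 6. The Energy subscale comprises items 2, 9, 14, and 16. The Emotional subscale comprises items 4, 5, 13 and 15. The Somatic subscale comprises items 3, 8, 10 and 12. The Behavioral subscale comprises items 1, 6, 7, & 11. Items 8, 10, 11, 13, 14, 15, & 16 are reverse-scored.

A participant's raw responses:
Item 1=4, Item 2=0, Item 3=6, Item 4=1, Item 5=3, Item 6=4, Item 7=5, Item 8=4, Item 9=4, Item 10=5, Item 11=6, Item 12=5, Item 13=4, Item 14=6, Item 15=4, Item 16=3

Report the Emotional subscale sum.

Emotional items: 4, 5, 13, 15.
Of these, items 13 and 15 are reverse-scored; reverse-coded value = 6 − response.
  item 4: 1
  item 5: 3
  item 13: 6 − 4 = 2
  item 15: 6 − 4 = 2
Sum = 1 + 3 + 2 + 2 = 8

8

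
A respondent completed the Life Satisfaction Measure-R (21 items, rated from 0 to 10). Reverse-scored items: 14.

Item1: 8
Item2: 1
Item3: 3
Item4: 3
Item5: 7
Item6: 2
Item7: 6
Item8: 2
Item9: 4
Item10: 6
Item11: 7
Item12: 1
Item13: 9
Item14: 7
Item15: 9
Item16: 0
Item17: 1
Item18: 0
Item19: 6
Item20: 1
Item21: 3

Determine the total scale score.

82

Reverse-scored items use 10 − raw:
  item 14: 10 − 7 = 3
Scored responses: 8, 1, 3, 3, 7, 2, 6, 2, 4, 6, 7, 1, 9, 3, 9, 0, 1, 0, 6, 1, 3
Total = 8 + 1 + 3 + 3 + 7 + 2 + 6 + 2 + 4 + 6 + 7 + 1 + 9 + 3 + 9 + 0 + 1 + 0 + 6 + 1 + 3 = 82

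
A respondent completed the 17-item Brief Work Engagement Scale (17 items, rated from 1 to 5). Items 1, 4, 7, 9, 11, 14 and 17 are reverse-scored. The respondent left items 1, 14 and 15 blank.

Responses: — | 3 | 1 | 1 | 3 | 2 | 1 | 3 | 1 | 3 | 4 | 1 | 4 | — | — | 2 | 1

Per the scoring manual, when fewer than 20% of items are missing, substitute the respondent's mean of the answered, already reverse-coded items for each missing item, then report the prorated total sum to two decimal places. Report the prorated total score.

53.43

Reverse-coded (on a 1–5 scale, reversed = 6 − raw):
  item 4: 6 − 1 = 5
  item 7: 6 − 1 = 5
  item 9: 6 − 1 = 5
  item 11: 6 − 4 = 2
  item 17: 6 − 1 = 5
Completed scored items (14 of 17): 3, 1, 5, 3, 2, 5, 3, 5, 3, 2, 1, 4, 2, 5; sum = 44.
Person mean = 44 / 14 ≈ 3.1429
Prorated total = (44 / 14) × 17 = 53.43 (to 2 dp)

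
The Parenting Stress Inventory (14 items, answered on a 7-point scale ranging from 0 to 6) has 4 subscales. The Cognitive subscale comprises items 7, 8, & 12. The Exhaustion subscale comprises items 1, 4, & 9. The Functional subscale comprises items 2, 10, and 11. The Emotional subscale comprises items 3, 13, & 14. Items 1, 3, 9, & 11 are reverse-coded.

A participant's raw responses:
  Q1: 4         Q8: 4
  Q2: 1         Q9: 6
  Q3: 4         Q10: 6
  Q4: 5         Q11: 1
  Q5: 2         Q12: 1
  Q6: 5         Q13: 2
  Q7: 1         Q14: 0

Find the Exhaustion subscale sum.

Exhaustion items: 1, 4, 9.
Of these, items 1 & 9 are reverse-coded; reverse-coded value = 6 − response.
  item 1: 6 − 4 = 2
  item 4: 5
  item 9: 6 − 6 = 0
Sum = 2 + 5 + 0 = 7

7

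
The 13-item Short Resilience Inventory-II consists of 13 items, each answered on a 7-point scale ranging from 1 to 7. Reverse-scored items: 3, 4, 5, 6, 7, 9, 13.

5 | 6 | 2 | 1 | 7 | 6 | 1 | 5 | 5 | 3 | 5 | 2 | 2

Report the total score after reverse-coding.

58

Reverse-scored items use 8 − raw:
  item 3: 8 − 2 = 6
  item 4: 8 − 1 = 7
  item 5: 8 − 7 = 1
  item 6: 8 − 6 = 2
  item 7: 8 − 1 = 7
  item 9: 8 − 5 = 3
  item 13: 8 − 2 = 6
Scored items: 5, 6, 6, 7, 1, 2, 7, 5, 3, 3, 5, 2, 6
Total = 5 + 6 + 6 + 7 + 1 + 2 + 7 + 5 + 3 + 3 + 5 + 2 + 6 = 58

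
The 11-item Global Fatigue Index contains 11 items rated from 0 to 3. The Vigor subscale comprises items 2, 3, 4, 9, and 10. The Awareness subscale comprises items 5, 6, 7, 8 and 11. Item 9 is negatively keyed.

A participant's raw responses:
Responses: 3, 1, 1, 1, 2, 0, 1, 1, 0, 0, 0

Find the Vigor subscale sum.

Vigor items: 2, 3, 4, 9, 10.
Of these, item 9 is negatively keyed; reversed = (0+3) − raw = 3 − raw.
  item 2: 1
  item 3: 1
  item 4: 1
  item 9: 3 − 0 = 3
  item 10: 0
Sum = 1 + 1 + 1 + 3 + 0 = 6

6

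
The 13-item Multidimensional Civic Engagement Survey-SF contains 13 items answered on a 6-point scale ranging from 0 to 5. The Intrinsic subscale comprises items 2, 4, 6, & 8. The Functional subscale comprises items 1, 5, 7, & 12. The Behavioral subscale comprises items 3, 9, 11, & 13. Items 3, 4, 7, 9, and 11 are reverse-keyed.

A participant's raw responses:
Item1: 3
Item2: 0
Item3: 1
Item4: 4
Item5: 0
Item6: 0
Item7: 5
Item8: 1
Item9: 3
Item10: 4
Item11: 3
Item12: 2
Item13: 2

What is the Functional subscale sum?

Functional items: 1, 5, 7, 12.
Of these, item 7 is reverse-keyed; reversed = (0+5) − raw = 5 − raw.
  item 1: 3
  item 5: 0
  item 7: 5 − 5 = 0
  item 12: 2
Sum = 3 + 0 + 0 + 2 = 5

5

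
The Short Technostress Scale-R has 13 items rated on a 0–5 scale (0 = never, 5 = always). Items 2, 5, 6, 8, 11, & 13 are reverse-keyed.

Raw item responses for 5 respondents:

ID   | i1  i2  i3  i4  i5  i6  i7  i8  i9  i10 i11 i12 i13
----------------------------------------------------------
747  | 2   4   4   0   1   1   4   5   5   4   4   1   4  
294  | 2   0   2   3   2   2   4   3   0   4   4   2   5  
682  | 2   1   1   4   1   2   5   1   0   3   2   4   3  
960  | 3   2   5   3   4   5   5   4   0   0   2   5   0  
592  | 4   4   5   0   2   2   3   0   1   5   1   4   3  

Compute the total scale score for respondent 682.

39

Respondent 682 raw: 2, 1, 1, 4, 1, 2, 5, 1, 0, 3, 2, 4, 3.
Reverse-coded (on a 0–5 scale, reversed = 5 − raw):
  item 1: 2
  item 2: 5 − 1 = 4
  item 3: 1
  item 4: 4
  item 5: 5 − 1 = 4
  item 6: 5 − 2 = 3
  item 7: 5
  item 8: 5 − 1 = 4
  item 9: 0
  item 10: 3
  item 11: 5 − 2 = 3
  item 12: 4
  item 13: 5 − 3 = 2
Sum = 2 + 4 + 1 + 4 + 4 + 3 + 5 + 4 + 0 + 3 + 3 + 4 + 2 = 39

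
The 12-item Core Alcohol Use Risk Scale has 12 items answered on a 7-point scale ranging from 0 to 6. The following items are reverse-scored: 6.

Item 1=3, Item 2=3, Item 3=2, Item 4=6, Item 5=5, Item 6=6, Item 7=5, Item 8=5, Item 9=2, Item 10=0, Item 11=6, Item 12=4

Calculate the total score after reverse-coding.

41

Raw sum = 47. Reverse-scored items: 6; their raw sum = 6.
Each reversal replaces raw with 6 − raw, changing the total by 6 − 2·raw per item.
Total = 47 + 1·6 − 2·6 = 47 + 6 − 12 = 41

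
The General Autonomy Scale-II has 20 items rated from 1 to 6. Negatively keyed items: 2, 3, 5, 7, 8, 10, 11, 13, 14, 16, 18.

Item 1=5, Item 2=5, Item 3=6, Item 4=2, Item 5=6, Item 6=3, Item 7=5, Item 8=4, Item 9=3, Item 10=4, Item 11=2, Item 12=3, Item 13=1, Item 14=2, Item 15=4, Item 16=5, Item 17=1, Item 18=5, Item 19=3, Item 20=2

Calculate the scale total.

Negatively keyed items use 7 − raw:
  item 2: 7 − 5 = 2
  item 3: 7 − 6 = 1
  item 5: 7 − 6 = 1
  item 7: 7 − 5 = 2
  item 8: 7 − 4 = 3
  item 10: 7 − 4 = 3
  item 11: 7 − 2 = 5
  item 13: 7 − 1 = 6
  item 14: 7 − 2 = 5
  item 16: 7 − 5 = 2
  item 18: 7 − 5 = 2
After reverse-coding: 5, 2, 1, 2, 1, 3, 2, 3, 3, 3, 5, 3, 6, 5, 4, 2, 1, 2, 3, 2
Total = 5 + 2 + 1 + 2 + 1 + 3 + 2 + 3 + 3 + 3 + 5 + 3 + 6 + 5 + 4 + 2 + 1 + 2 + 3 + 2 = 58

58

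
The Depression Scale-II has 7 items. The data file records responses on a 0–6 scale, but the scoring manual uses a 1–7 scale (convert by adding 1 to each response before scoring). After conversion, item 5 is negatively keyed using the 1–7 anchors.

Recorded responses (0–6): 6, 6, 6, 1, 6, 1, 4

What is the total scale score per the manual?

Convert to 1–7: 7, 7, 7, 2, 7, 2, 5
Reverse-coded (reverse-coded value = 8 − response):
  item 5: 8 − 7 = 1
Scored: 7, 7, 7, 2, 1, 2, 5
Total = 31

31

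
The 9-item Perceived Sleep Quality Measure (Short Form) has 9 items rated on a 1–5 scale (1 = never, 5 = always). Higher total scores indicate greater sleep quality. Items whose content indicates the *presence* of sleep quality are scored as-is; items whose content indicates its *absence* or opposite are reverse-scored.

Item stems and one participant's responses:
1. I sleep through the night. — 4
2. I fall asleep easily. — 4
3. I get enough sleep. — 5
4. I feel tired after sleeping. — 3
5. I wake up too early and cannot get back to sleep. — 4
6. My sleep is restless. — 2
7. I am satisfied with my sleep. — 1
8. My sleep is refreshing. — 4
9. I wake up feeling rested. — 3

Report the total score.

Items 4, 5, 6 describe the absence/opposite of sleep quality → reverse-score.
reversed = (1+5) − raw = 6 − raw.
  item 1: 4
  item 2: 4
  item 3: 5
  item 4: 6 − 3 = 3
  item 5: 6 − 4 = 2
  item 6: 6 − 2 = 4
  item 7: 1
  item 8: 4
  item 9: 3
Total = 4 + 4 + 5 + 3 + 2 + 4 + 1 + 4 + 3 = 30

30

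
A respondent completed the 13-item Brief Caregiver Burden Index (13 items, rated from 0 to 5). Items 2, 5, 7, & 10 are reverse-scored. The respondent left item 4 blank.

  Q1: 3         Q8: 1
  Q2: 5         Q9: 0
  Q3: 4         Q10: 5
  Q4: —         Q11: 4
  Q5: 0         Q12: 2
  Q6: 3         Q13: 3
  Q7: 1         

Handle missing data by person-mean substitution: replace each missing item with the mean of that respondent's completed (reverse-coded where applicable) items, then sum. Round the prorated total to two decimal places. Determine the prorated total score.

31.42

Reverse-coded (on a 0–5 scale, reversed = 5 − raw):
  item 2: 5 − 5 = 0
  item 5: 5 − 0 = 5
  item 7: 5 − 1 = 4
  item 10: 5 − 5 = 0
Completed scored items (12 of 13): 3, 0, 4, 5, 3, 4, 1, 0, 0, 4, 2, 3; sum = 29.
Person mean = 29 / 12 ≈ 2.4167
Prorated total = (29 / 12) × 13 = 31.42 (to 2 dp)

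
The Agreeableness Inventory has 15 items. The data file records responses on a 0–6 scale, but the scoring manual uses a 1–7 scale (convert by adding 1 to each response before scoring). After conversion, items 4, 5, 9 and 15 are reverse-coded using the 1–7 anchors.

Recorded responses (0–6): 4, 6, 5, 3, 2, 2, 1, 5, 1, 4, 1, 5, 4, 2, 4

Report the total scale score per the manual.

68

Convert to 1–7: 5, 7, 6, 4, 3, 3, 2, 6, 2, 5, 2, 6, 5, 3, 5
Reverse-coded (on a 1–7 scale, reversed = 8 − raw):
  item 4: 8 − 4 = 4
  item 5: 8 − 3 = 5
  item 9: 8 − 2 = 6
  item 15: 8 − 5 = 3
Scored: 5, 7, 6, 4, 5, 3, 2, 6, 6, 5, 2, 6, 5, 3, 3
Total = 68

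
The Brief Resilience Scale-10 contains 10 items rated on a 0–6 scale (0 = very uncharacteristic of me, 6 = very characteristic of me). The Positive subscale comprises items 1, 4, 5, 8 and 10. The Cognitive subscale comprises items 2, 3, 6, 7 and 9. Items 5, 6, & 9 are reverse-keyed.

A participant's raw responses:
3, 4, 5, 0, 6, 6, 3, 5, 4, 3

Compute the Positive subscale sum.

11

Positive items: 1, 4, 5, 8, 10.
Of these, item 5 is reverse-keyed; on a 0–6 scale, reversed = 6 − raw.
  item 1: 3
  item 4: 0
  item 5: 6 − 6 = 0
  item 8: 5
  item 10: 3
Sum = 3 + 0 + 0 + 5 + 3 = 11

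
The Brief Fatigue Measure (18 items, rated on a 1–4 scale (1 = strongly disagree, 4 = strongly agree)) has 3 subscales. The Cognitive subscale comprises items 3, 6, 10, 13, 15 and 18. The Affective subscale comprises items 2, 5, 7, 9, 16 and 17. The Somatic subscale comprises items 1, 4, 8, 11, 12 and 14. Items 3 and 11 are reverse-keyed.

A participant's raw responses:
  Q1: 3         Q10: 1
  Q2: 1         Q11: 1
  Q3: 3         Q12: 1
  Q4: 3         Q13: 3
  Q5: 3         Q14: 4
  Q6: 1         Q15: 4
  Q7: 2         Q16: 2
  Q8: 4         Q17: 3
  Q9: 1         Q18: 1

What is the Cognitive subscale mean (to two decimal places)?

Cognitive items: 3, 6, 10, 13, 15, 18.
Of these, item 3 is reverse-keyed; reversed = (1+4) − raw = 5 − raw.
  item 3: 5 − 3 = 2
  item 6: 1
  item 10: 1
  item 13: 3
  item 15: 4
  item 18: 1
Sum = 2 + 1 + 1 + 3 + 4 + 1 = 12
Mean = 12 / 6 = 2.00

2.00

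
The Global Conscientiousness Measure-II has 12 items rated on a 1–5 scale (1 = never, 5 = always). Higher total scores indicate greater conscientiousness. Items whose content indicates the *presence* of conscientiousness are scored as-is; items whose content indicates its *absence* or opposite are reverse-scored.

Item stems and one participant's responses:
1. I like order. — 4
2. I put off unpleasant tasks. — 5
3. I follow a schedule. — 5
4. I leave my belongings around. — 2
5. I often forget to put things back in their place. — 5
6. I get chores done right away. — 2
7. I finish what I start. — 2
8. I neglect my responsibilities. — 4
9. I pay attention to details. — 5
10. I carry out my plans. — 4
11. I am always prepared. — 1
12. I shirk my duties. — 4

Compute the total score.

33

Items 2, 4, 5, 8, 12 describe the absence/opposite of conscientiousness → reverse-score.
reversed = (1+5) − raw = 6 − raw.
  item 1: 4
  item 2: 6 − 5 = 1
  item 3: 5
  item 4: 6 − 2 = 4
  item 5: 6 − 5 = 1
  item 6: 2
  item 7: 2
  item 8: 6 − 4 = 2
  item 9: 5
  item 10: 4
  item 11: 1
  item 12: 6 − 4 = 2
Total = 4 + 1 + 5 + 4 + 1 + 2 + 2 + 2 + 5 + 4 + 1 + 2 = 33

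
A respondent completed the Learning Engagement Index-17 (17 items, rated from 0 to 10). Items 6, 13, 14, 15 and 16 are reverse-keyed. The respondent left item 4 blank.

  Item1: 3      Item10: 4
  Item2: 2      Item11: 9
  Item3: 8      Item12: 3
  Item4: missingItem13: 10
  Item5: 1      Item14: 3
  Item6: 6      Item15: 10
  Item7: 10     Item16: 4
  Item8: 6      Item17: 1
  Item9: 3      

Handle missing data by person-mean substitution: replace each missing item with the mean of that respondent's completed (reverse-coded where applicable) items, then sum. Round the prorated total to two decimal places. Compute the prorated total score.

71.19

Reverse-coded (reversed = (0+10) − raw = 10 − raw):
  item 6: 10 − 6 = 4
  item 13: 10 − 10 = 0
  item 14: 10 − 3 = 7
  item 15: 10 − 10 = 0
  item 16: 10 − 4 = 6
Completed scored items (16 of 17): 3, 2, 8, 1, 4, 10, 6, 3, 4, 9, 3, 0, 7, 0, 6, 1; sum = 67.
Person mean = 67 / 16 ≈ 4.1875
Prorated total = (67 / 16) × 17 = 71.19 (to 2 dp)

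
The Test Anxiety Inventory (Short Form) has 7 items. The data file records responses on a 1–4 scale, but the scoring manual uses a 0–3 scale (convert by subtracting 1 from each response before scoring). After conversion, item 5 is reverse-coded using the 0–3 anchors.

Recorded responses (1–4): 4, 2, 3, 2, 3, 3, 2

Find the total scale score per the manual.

11

Convert to 0–3: 3, 1, 2, 1, 2, 2, 1
Reverse-coded (on a 0–3 scale, reversed = 3 − raw):
  item 5: 3 − 2 = 1
Scored: 3, 1, 2, 1, 1, 2, 1
Total = 11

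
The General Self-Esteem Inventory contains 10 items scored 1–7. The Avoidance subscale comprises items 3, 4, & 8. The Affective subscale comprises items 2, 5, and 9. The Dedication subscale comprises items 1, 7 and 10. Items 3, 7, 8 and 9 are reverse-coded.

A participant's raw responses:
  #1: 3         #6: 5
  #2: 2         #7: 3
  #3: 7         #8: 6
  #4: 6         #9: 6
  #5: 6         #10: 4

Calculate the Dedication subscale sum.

12

Dedication items: 1, 7, 10.
Of these, item 7 is reverse-coded; on a 1–7 scale, reversed = 8 − raw.
  item 1: 3
  item 7: 8 − 3 = 5
  item 10: 4
Sum = 3 + 5 + 4 = 12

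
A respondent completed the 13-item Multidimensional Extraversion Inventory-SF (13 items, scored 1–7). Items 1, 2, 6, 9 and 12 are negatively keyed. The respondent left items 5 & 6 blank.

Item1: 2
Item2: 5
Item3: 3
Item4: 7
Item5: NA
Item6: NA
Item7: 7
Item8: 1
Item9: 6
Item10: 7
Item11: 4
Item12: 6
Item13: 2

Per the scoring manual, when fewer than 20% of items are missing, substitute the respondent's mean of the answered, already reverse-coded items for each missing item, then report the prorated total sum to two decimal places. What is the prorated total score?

Reverse-coded (reversed = (1+7) − raw = 8 − raw):
  item 1: 8 − 2 = 6
  item 2: 8 − 5 = 3
  item 9: 8 − 6 = 2
  item 12: 8 − 6 = 2
Completed scored items (11 of 13): 6, 3, 3, 7, 7, 1, 2, 7, 4, 2, 2; sum = 44.
Person mean = 44 / 11 ≈ 4.0000
Prorated total = (44 / 11) × 13 = 52.00 (to 2 dp)

52.00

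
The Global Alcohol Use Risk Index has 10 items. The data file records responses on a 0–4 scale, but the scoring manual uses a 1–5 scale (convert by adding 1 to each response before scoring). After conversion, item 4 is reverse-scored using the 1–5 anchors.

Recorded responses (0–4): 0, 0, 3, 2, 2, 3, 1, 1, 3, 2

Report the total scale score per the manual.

27

Convert to 1–5: 1, 1, 4, 3, 3, 4, 2, 2, 4, 3
Reverse-coded (reversed = (1+5) − raw = 6 − raw):
  item 4: 6 − 3 = 3
Scored: 1, 1, 4, 3, 3, 4, 2, 2, 4, 3
Total = 27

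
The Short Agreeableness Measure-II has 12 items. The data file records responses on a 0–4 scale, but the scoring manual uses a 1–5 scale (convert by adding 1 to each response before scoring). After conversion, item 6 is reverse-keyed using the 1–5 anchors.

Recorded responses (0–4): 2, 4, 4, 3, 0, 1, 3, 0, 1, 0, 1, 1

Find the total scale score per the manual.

34

Convert to 1–5: 3, 5, 5, 4, 1, 2, 4, 1, 2, 1, 2, 2
Reverse-coded (reversed = (1+5) − raw = 6 − raw):
  item 6: 6 − 2 = 4
Scored: 3, 5, 5, 4, 1, 4, 4, 1, 2, 1, 2, 2
Total = 34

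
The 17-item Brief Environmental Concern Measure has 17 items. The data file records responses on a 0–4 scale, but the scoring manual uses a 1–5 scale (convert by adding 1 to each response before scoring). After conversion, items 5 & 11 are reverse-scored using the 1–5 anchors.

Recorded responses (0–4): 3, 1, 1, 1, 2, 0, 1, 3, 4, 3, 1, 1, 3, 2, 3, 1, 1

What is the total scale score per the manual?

Convert to 1–5: 4, 2, 2, 2, 3, 1, 2, 4, 5, 4, 2, 2, 4, 3, 4, 2, 2
Reverse-coded (reverse-coded value = 6 − response):
  item 5: 6 − 3 = 3
  item 11: 6 − 2 = 4
Scored: 4, 2, 2, 2, 3, 1, 2, 4, 5, 4, 4, 2, 4, 3, 4, 2, 2
Total = 50

50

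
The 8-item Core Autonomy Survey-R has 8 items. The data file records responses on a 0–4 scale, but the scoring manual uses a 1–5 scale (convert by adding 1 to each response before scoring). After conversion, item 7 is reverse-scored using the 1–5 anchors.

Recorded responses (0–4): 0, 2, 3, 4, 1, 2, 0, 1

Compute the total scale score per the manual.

Convert to 1–5: 1, 3, 4, 5, 2, 3, 1, 2
Reverse-coded (reversed = (1+5) − raw = 6 − raw):
  item 7: 6 − 1 = 5
Scored: 1, 3, 4, 5, 2, 3, 5, 2
Total = 25

25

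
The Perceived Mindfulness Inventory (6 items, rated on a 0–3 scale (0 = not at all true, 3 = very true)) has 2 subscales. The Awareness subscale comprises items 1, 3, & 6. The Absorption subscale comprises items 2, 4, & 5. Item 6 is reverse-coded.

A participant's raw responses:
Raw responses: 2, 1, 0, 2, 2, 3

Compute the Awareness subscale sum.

Awareness items: 1, 3, 6.
Of these, item 6 is reverse-coded; reverse-coded value = 3 − response.
  item 1: 2
  item 3: 0
  item 6: 3 − 3 = 0
Sum = 2 + 0 + 0 = 2

2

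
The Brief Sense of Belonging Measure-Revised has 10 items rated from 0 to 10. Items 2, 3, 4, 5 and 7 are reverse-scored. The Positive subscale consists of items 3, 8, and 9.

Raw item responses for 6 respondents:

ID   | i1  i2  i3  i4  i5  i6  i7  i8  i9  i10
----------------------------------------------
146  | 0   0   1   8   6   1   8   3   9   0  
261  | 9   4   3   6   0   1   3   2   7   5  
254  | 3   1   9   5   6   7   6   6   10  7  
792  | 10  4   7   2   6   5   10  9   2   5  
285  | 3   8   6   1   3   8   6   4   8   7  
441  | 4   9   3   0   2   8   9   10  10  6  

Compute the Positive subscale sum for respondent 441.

Respondent 441 raw: 4, 9, 3, 0, 2, 8, 9, 10, 10, 6.
Positive items: 3, 8, 9.
Reverse-coded (reversed = (0+10) − raw = 10 − raw):
  item 3: 10 − 3 = 7
  item 8: 10
  item 9: 10
Sum = 7 + 10 + 10 = 27

27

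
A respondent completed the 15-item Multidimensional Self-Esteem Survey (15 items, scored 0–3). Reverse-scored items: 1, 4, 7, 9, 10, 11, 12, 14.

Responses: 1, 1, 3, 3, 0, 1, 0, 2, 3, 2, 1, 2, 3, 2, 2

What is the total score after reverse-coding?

22

Reversing items 1, 4, 7, 9, 10, 11, 12, and 14 with 3 − raw:
Total = (3−1) + 1 + 3 + (3−3) + 0 + 1 + (3−0) + 2 + (3−3) + (3−2) + (3−1) + (3−2) + 3 + (3−2) + 2
      = 2 + 1 + 3 + 0 + 0 + 1 + 3 + 2 + 0 + 1 + 2 + 1 + 3 + 1 + 2 = 22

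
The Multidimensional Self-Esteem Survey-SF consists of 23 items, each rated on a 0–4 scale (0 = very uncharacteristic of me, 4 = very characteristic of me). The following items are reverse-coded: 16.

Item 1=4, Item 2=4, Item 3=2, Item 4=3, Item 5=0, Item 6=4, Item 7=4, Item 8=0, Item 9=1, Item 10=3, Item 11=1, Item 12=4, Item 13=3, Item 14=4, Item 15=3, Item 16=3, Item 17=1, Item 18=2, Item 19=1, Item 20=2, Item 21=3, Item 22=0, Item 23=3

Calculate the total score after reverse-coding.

Apply reverse scoring (reverse-coded value = 4 − response):
  item 16: 4 − 3 = 1
Scored items: 4, 4, 2, 3, 0, 4, 4, 0, 1, 3, 1, 4, 3, 4, 3, 1, 1, 2, 1, 2, 3, 0, 3
Total = 4 + 4 + 2 + 3 + 0 + 4 + 4 + 0 + 1 + 3 + 1 + 4 + 3 + 4 + 3 + 1 + 1 + 2 + 1 + 2 + 3 + 0 + 3 = 53

53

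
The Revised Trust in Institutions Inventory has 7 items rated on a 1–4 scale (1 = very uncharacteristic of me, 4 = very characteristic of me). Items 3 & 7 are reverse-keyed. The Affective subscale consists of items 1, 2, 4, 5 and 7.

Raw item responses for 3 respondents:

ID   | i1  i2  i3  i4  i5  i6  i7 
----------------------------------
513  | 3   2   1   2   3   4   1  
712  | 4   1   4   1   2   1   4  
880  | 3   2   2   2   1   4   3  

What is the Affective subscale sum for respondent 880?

Respondent 880 raw: 3, 2, 2, 2, 1, 4, 3.
Affective items: 1, 2, 4, 5, 7.
Reverse-coded (on a 1–4 scale, reversed = 5 − raw):
  item 1: 3
  item 2: 2
  item 4: 2
  item 5: 1
  item 7: 5 − 3 = 2
Sum = 3 + 2 + 2 + 1 + 2 = 10

10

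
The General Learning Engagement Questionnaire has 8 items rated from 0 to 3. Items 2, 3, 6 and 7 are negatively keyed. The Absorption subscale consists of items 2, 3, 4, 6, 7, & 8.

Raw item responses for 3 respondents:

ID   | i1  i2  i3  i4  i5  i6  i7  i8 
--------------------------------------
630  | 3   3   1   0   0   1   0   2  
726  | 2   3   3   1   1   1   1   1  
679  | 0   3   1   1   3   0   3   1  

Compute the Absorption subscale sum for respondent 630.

9

Respondent 630 raw: 3, 3, 1, 0, 0, 1, 0, 2.
Absorption items: 2, 3, 4, 6, 7, 8.
Reverse-coded (reverse-coded value = 3 − response):
  item 2: 3 − 3 = 0
  item 3: 3 − 1 = 2
  item 4: 0
  item 6: 3 − 1 = 2
  item 7: 3 − 0 = 3
  item 8: 2
Sum = 0 + 2 + 0 + 2 + 3 + 2 = 9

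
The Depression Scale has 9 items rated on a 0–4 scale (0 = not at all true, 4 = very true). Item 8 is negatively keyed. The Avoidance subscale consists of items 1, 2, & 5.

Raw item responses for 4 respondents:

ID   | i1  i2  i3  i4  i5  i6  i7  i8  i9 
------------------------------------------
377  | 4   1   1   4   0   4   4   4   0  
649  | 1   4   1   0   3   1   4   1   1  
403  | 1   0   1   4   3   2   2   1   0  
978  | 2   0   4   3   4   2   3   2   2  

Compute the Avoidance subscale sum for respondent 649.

8

Respondent 649 raw: 1, 4, 1, 0, 3, 1, 4, 1, 1.
Avoidance items: 1, 2, 5.
Reverse-coded (reverse-coded value = 4 − response):
  item 1: 1
  item 2: 4
  item 5: 3
Sum = 1 + 4 + 3 = 8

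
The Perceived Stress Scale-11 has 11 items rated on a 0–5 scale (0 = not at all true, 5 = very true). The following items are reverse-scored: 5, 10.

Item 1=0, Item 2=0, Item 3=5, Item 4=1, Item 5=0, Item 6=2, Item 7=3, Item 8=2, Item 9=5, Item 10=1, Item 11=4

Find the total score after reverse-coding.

31

Reverse-coded items (reversed = (0+5) − raw = 5 − raw):
  item 5: 5 − 0 = 5
  item 10: 5 − 1 = 4
Scored responses: 0, 0, 5, 1, 5, 2, 3, 2, 5, 4, 4
Total = 0 + 0 + 5 + 1 + 5 + 2 + 3 + 2 + 5 + 4 + 4 = 31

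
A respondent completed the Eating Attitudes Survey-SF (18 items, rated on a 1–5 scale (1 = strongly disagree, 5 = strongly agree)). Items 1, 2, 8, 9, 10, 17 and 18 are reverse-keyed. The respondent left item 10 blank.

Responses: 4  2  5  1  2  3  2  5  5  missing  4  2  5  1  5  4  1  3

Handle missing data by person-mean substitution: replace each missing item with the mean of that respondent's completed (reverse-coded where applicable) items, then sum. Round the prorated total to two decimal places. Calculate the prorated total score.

52.94

Reverse-coded (reversed = (1+5) − raw = 6 − raw):
  item 1: 6 − 4 = 2
  item 2: 6 − 2 = 4
  item 8: 6 − 5 = 1
  item 9: 6 − 5 = 1
  item 17: 6 − 1 = 5
  item 18: 6 − 3 = 3
Completed scored items (17 of 18): 2, 4, 5, 1, 2, 3, 2, 1, 1, 4, 2, 5, 1, 5, 4, 5, 3; sum = 50.
Person mean = 50 / 17 ≈ 2.9412
Prorated total = (50 / 17) × 18 = 52.94 (to 2 dp)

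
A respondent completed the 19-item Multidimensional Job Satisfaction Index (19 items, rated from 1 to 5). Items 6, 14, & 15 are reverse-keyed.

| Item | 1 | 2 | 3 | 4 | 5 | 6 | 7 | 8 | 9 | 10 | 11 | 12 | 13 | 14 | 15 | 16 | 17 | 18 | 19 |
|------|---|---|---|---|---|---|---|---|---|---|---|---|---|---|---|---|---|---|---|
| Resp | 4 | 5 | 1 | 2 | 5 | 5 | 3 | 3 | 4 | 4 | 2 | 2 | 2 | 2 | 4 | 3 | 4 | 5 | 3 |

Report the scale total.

59

Reversing items 6, 14, and 15 with 6 − raw:
Total = 4 + 5 + 1 + 2 + 5 + (6−5) + 3 + 3 + 4 + 4 + 2 + 2 + 2 + (6−2) + (6−4) + 3 + 4 + 5 + 3
      = 4 + 5 + 1 + 2 + 5 + 1 + 3 + 3 + 4 + 4 + 2 + 2 + 2 + 4 + 2 + 3 + 4 + 5 + 3 = 59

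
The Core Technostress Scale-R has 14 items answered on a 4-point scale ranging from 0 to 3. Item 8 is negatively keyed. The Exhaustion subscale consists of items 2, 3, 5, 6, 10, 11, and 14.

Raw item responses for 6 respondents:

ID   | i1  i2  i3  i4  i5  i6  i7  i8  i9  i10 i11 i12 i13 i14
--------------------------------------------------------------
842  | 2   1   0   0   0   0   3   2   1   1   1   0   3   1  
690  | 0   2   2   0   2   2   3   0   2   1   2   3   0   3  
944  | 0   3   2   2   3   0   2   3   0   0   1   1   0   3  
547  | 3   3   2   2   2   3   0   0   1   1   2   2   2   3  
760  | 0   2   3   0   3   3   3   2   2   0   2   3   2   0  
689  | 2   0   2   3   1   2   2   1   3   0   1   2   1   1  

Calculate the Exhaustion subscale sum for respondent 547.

16

Respondent 547 raw: 3, 3, 2, 2, 2, 3, 0, 0, 1, 1, 2, 2, 2, 3.
Exhaustion items: 2, 3, 5, 6, 10, 11, 14.
Reverse-coded (on a 0–3 scale, reversed = 3 − raw):
  item 2: 3
  item 3: 2
  item 5: 2
  item 6: 3
  item 10: 1
  item 11: 2
  item 14: 3
Sum = 3 + 2 + 2 + 3 + 1 + 2 + 3 = 16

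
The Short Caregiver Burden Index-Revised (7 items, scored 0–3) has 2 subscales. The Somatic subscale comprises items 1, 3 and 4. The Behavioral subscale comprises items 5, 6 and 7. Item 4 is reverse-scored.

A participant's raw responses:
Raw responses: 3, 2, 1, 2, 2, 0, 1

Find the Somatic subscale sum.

Somatic items: 1, 3, 4.
Of these, item 4 is reverse-scored; on a 0–3 scale, reversed = 3 − raw.
  item 1: 3
  item 3: 1
  item 4: 3 − 2 = 1
Sum = 3 + 1 + 1 = 5

5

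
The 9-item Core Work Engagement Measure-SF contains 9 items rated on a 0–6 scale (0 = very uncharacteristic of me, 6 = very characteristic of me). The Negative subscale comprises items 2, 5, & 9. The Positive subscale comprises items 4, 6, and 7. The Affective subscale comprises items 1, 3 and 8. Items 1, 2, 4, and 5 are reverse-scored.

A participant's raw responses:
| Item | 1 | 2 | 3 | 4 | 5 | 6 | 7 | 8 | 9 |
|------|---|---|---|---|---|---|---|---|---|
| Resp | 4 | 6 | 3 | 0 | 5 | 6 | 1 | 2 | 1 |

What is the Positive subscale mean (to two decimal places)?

4.33

Positive items: 4, 6, 7.
Of these, item 4 is reverse-scored; on a 0–6 scale, reversed = 6 − raw.
  item 4: 6 − 0 = 6
  item 6: 6
  item 7: 1
Sum = 6 + 6 + 1 = 13
Mean = 13 / 3 = 4.33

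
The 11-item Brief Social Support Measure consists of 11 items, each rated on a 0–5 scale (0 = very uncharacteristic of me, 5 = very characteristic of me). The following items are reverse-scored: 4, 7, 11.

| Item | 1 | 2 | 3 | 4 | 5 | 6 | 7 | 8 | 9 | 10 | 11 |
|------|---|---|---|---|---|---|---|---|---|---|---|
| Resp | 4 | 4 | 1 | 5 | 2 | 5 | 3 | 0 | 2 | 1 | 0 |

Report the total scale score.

Reverse-coded items (reversed = (0+5) − raw = 5 − raw):
  item 4: 5 − 5 = 0
  item 7: 5 − 3 = 2
  item 11: 5 − 0 = 5
After reverse-coding: 4, 4, 1, 0, 2, 5, 2, 0, 2, 1, 5
Total = 4 + 4 + 1 + 0 + 2 + 5 + 2 + 0 + 2 + 1 + 5 = 26

26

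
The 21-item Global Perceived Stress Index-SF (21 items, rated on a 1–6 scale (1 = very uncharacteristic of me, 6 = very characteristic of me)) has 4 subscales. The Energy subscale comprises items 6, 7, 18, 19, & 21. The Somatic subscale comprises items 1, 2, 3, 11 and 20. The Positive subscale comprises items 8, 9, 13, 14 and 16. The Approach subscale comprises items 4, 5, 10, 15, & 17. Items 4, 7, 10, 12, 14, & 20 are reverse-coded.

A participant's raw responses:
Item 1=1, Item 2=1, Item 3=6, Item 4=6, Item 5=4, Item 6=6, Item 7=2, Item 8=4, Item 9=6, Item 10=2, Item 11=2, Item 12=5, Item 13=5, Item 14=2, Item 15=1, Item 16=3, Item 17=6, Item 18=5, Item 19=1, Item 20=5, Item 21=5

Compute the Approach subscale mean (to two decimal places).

3.40

Approach items: 4, 5, 10, 15, 17.
Of these, items 4 and 10 are reverse-coded; on a 1–6 scale, reversed = 7 − raw.
  item 4: 7 − 6 = 1
  item 5: 4
  item 10: 7 − 2 = 5
  item 15: 1
  item 17: 6
Sum = 1 + 4 + 5 + 1 + 6 = 17
Mean = 17 / 5 = 3.40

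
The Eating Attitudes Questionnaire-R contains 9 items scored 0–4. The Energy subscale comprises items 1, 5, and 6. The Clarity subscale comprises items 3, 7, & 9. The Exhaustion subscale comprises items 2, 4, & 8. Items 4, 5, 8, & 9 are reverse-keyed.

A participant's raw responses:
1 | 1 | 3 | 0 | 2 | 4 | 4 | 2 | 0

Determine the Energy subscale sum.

Energy items: 1, 5, 6.
Of these, item 5 is reverse-keyed; on a 0–4 scale, reversed = 4 − raw.
  item 1: 1
  item 5: 4 − 2 = 2
  item 6: 4
Sum = 1 + 2 + 4 = 7

7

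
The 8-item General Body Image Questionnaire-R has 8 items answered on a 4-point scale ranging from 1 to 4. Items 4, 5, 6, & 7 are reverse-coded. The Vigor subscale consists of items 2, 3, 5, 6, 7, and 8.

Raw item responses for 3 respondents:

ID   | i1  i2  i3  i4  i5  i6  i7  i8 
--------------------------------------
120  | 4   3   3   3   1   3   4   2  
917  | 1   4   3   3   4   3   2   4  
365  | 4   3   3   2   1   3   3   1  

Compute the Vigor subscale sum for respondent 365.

15

Respondent 365 raw: 4, 3, 3, 2, 1, 3, 3, 1.
Vigor items: 2, 3, 5, 6, 7, 8.
Reverse-coded (on a 1–4 scale, reversed = 5 − raw):
  item 2: 3
  item 3: 3
  item 5: 5 − 1 = 4
  item 6: 5 − 3 = 2
  item 7: 5 − 3 = 2
  item 8: 1
Sum = 3 + 3 + 4 + 2 + 2 + 1 = 15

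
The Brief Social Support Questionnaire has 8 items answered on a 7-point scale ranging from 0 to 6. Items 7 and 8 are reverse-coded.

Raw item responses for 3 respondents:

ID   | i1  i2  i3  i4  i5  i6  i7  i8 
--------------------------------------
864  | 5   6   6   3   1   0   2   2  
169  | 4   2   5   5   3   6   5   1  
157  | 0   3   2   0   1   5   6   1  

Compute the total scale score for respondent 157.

16

Respondent 157 raw: 0, 3, 2, 0, 1, 5, 6, 1.
Reverse-coded (reverse-coded value = 6 − response):
  item 1: 0
  item 2: 3
  item 3: 2
  item 4: 0
  item 5: 1
  item 6: 5
  item 7: 6 − 6 = 0
  item 8: 6 − 1 = 5
Sum = 0 + 3 + 2 + 0 + 1 + 5 + 0 + 5 = 16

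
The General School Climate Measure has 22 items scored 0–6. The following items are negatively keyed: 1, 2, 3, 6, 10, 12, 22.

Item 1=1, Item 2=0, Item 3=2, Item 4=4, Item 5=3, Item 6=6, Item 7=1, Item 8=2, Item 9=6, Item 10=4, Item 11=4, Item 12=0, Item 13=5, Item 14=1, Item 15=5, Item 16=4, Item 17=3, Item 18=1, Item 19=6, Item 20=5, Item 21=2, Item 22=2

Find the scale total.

Apply reverse scoring (reversed = (0+6) − raw = 6 − raw):
  item 1: 6 − 1 = 5
  item 2: 6 − 0 = 6
  item 3: 6 − 2 = 4
  item 6: 6 − 6 = 0
  item 10: 6 − 4 = 2
  item 12: 6 − 0 = 6
  item 22: 6 − 2 = 4
Scored items: 5, 6, 4, 4, 3, 0, 1, 2, 6, 2, 4, 6, 5, 1, 5, 4, 3, 1, 6, 5, 2, 4
Total = 5 + 6 + 4 + 4 + 3 + 0 + 1 + 2 + 6 + 2 + 4 + 6 + 5 + 1 + 5 + 4 + 3 + 1 + 6 + 5 + 2 + 4 = 79

79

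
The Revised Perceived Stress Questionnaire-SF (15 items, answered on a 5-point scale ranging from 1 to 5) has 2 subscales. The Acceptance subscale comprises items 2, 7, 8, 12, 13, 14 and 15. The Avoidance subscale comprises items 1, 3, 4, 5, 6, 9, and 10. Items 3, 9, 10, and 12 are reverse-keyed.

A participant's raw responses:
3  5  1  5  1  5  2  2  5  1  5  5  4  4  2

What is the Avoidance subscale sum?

Avoidance items: 1, 3, 4, 5, 6, 9, 10.
Of these, items 3, 9, and 10 are reverse-keyed; on a 1–5 scale, reversed = 6 − raw.
  item 1: 3
  item 3: 6 − 1 = 5
  item 4: 5
  item 5: 1
  item 6: 5
  item 9: 6 − 5 = 1
  item 10: 6 − 1 = 5
Sum = 3 + 5 + 5 + 1 + 5 + 1 + 5 = 25

25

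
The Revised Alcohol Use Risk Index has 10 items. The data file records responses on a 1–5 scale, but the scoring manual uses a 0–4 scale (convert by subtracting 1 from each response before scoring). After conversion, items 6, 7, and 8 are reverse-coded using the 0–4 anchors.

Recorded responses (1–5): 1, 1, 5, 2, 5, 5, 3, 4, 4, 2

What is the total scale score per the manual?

16

Convert to 0–4: 0, 0, 4, 1, 4, 4, 2, 3, 3, 1
Reverse-coded (reverse-coded value = 4 − response):
  item 6: 4 − 4 = 0
  item 7: 4 − 2 = 2
  item 8: 4 − 3 = 1
Scored: 0, 0, 4, 1, 4, 0, 2, 1, 3, 1
Total = 16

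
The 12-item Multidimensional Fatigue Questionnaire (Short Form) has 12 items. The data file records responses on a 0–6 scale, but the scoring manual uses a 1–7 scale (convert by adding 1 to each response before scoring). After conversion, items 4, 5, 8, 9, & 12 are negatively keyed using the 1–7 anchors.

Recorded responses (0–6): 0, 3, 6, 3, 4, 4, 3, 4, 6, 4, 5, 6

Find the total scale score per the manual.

44

Convert to 1–7: 1, 4, 7, 4, 5, 5, 4, 5, 7, 5, 6, 7
Reverse-coded (reversed = (1+7) − raw = 8 − raw):
  item 4: 8 − 4 = 4
  item 5: 8 − 5 = 3
  item 8: 8 − 5 = 3
  item 9: 8 − 7 = 1
  item 12: 8 − 7 = 1
Scored: 1, 4, 7, 4, 3, 5, 4, 3, 1, 5, 6, 1
Total = 44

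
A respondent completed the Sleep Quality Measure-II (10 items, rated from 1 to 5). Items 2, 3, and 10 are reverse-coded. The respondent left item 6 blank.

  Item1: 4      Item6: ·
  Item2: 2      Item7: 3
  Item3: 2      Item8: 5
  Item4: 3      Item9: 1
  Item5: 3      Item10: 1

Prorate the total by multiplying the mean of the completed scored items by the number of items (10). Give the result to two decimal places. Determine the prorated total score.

Reverse-coded (reverse-coded value = 6 − response):
  item 2: 6 − 2 = 4
  item 3: 6 − 2 = 4
  item 10: 6 − 1 = 5
Completed scored items (9 of 10): 4, 4, 4, 3, 3, 3, 5, 1, 5; sum = 32.
Person mean = 32 / 9 ≈ 3.5556
Prorated total = (32 / 9) × 10 = 35.56 (to 2 dp)

35.56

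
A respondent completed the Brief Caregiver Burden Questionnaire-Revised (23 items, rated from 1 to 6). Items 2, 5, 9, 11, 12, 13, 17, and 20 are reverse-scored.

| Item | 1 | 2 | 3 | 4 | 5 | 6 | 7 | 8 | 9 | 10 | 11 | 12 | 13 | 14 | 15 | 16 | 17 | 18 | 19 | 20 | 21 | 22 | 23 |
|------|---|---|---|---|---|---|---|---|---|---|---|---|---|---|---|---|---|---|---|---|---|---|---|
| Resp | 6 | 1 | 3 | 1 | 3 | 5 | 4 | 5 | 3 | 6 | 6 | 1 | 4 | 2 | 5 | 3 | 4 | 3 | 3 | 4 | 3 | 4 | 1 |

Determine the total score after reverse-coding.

84

Reverse-coded items (on a 1–6 scale, reversed = 7 − raw):
  item 2: 7 − 1 = 6
  item 5: 7 − 3 = 4
  item 9: 7 − 3 = 4
  item 11: 7 − 6 = 1
  item 12: 7 − 1 = 6
  item 13: 7 − 4 = 3
  item 17: 7 − 4 = 3
  item 20: 7 − 4 = 3
Scored responses: 6, 6, 3, 1, 4, 5, 4, 5, 4, 6, 1, 6, 3, 2, 5, 3, 3, 3, 3, 3, 3, 4, 1
Total = 6 + 6 + 3 + 1 + 4 + 5 + 4 + 5 + 4 + 6 + 1 + 6 + 3 + 2 + 5 + 3 + 3 + 3 + 3 + 3 + 3 + 4 + 1 = 84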